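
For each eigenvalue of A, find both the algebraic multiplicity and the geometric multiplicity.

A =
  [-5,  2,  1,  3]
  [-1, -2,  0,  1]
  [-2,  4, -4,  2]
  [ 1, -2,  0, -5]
λ = -4: alg = 4, geom = 2

Step 1 — factor the characteristic polynomial to read off the algebraic multiplicities:
  χ_A(x) = (x + 4)^4

Step 2 — compute geometric multiplicities via the rank-nullity identity g(λ) = n − rank(A − λI):
  rank(A − (-4)·I) = 2, so dim ker(A − (-4)·I) = n − 2 = 2

Summary:
  λ = -4: algebraic multiplicity = 4, geometric multiplicity = 2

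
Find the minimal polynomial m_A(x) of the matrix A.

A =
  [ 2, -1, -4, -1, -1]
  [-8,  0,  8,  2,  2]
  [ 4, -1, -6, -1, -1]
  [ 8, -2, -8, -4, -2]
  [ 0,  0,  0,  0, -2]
x^2 + 4*x + 4

The characteristic polynomial is χ_A(x) = (x + 2)^5, so the eigenvalues are known. The minimal polynomial is
  m_A(x) = Π_λ (x − λ)^{k_λ}
where k_λ is the size of the *largest* Jordan block for λ (equivalently, the smallest k with (A − λI)^k v = 0 for every generalised eigenvector v of λ).

  λ = -2: largest Jordan block has size 2, contributing (x + 2)^2

So m_A(x) = (x + 2)^2 = x^2 + 4*x + 4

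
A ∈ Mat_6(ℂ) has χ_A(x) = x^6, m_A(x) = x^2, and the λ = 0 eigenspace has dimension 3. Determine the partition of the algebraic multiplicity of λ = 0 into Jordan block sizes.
Block sizes for λ = 0: [2, 2, 2]

Step 1 — from the characteristic polynomial, algebraic multiplicity of λ = 0 is 6. From dim ker(A − (0)·I) = 3, there are exactly 3 Jordan blocks for λ = 0.
Step 2 — from the minimal polynomial, the factor (x − 0)^2 tells us the largest block for λ = 0 has size 2.
Step 3 — with total size 6, 3 blocks, and largest block 2, the block sizes (in nonincreasing order) are [2, 2, 2].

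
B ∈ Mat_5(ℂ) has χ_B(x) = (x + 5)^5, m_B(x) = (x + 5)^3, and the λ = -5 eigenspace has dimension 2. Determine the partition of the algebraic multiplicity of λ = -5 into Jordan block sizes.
Block sizes for λ = -5: [3, 2]

Step 1 — from the characteristic polynomial, algebraic multiplicity of λ = -5 is 5. From dim ker(B − (-5)·I) = 2, there are exactly 2 Jordan blocks for λ = -5.
Step 2 — from the minimal polynomial, the factor (x + 5)^3 tells us the largest block for λ = -5 has size 3.
Step 3 — with total size 5, 2 blocks, and largest block 3, the block sizes (in nonincreasing order) are [3, 2].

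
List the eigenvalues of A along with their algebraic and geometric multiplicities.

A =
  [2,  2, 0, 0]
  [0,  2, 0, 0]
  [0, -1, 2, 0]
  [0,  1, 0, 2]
λ = 2: alg = 4, geom = 3

Step 1 — factor the characteristic polynomial to read off the algebraic multiplicities:
  χ_A(x) = (x - 2)^4

Step 2 — compute geometric multiplicities via the rank-nullity identity g(λ) = n − rank(A − λI):
  rank(A − (2)·I) = 1, so dim ker(A − (2)·I) = n − 1 = 3

Summary:
  λ = 2: algebraic multiplicity = 4, geometric multiplicity = 3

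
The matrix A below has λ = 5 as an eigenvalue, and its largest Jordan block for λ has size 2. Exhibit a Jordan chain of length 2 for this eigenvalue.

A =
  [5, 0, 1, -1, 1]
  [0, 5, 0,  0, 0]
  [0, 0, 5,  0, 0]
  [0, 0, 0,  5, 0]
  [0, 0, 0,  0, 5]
A Jordan chain for λ = 5 of length 2:
v_1 = (1, 0, 0, 0, 0)ᵀ
v_2 = (0, 0, 1, 0, 0)ᵀ

Let N = A − (5)·I. We want v_2 with N^2 v_2 = 0 but N^1 v_2 ≠ 0; then v_{j-1} := N · v_j for j = 2, …, 2.

Pick v_2 = (0, 0, 1, 0, 0)ᵀ.
Then v_1 = N · v_2 = (1, 0, 0, 0, 0)ᵀ.

Sanity check: (A − (5)·I) v_1 = (0, 0, 0, 0, 0)ᵀ = 0. ✓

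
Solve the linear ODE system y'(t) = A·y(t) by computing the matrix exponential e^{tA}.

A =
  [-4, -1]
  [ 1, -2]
e^{tA} =
  [-t*exp(-3*t) + exp(-3*t), -t*exp(-3*t)]
  [t*exp(-3*t), t*exp(-3*t) + exp(-3*t)]

Strategy: write A = P · J · P⁻¹ where J is a Jordan canonical form, so e^{tA} = P · e^{tJ} · P⁻¹, and e^{tJ} can be computed block-by-block.

A has Jordan form
J =
  [-3,  1]
  [ 0, -3]
(up to reordering of blocks).

Per-block formulas:
  For a 2×2 Jordan block J_2(-3): exp(t · J_2(-3)) = e^(-3t)·(I + t·N), where N is the 2×2 nilpotent shift.

After assembling e^{tJ} and conjugating by P, we get:

e^{tA} =
  [-t*exp(-3*t) + exp(-3*t), -t*exp(-3*t)]
  [t*exp(-3*t), t*exp(-3*t) + exp(-3*t)]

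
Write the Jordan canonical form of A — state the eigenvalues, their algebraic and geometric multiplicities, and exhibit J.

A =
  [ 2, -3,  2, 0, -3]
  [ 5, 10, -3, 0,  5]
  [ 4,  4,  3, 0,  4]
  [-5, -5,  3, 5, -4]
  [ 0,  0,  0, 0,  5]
J_3(5) ⊕ J_2(5)

The characteristic polynomial is
  det(x·I − A) = x^5 - 25*x^4 + 250*x^3 - 1250*x^2 + 3125*x - 3125 = (x - 5)^5

Eigenvalues and multiplicities (the geometric multiplicity of λ is n − rank(A − λI), which equals the number of Jordan blocks for λ):
  λ = 5: algebraic multiplicity = 5, geometric multiplicity = 2

Determining the block sizes for each eigenvalue:
  λ = 5: with am = 5 and gm = 2, the partition is not yet determined (e.g. several partitions of 5 into 2 parts exist). Let N = A − (5)·I. Computing rank(N^1) = 3, rank(N^2) = 1, rank(N^3) = 0; the number of blocks of size ≥ j is rank(N^{j−1}) − rank(N^j), giving [2, 2, 1]. So we have 1 block(s) of size 3, 1 block(s) of size 2 → block sizes [3, 2]

Assembling the blocks gives a Jordan form
J =
  [5, 1, 0, 0, 0]
  [0, 5, 1, 0, 0]
  [0, 0, 5, 0, 0]
  [0, 0, 0, 5, 1]
  [0, 0, 0, 0, 5]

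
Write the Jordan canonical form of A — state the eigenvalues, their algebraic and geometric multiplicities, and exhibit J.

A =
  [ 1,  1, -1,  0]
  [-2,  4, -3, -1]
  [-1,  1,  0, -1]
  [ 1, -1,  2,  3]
J_2(2) ⊕ J_2(2)

The characteristic polynomial is
  det(x·I − A) = x^4 - 8*x^3 + 24*x^2 - 32*x + 16 = (x - 2)^4

Eigenvalues and multiplicities (the geometric multiplicity of λ is n − rank(A − λI), which equals the number of Jordan blocks for λ):
  λ = 2: algebraic multiplicity = 4, geometric multiplicity = 2

Determining the block sizes for each eigenvalue:
  λ = 2: with am = 4 and gm = 2, the partition is not yet determined (e.g. several partitions of 4 into 2 parts exist). Let N = A − (2)·I. Computing rank(N^1) = 2, rank(N^2) = 0; the number of blocks of size ≥ j is rank(N^{j−1}) − rank(N^j), giving [2, 2]. So we have 2 block(s) of size 2 → block sizes [2, 2]

Assembling the blocks gives a Jordan form
J =
  [2, 1, 0, 0]
  [0, 2, 0, 0]
  [0, 0, 2, 1]
  [0, 0, 0, 2]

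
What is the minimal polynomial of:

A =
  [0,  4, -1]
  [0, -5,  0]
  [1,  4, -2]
x^3 + 7*x^2 + 11*x + 5

The characteristic polynomial is χ_A(x) = (x + 1)^2*(x + 5), so the eigenvalues are known. The minimal polynomial is
  m_A(x) = Π_λ (x − λ)^{k_λ}
where k_λ is the size of the *largest* Jordan block for λ (equivalently, the smallest k with (A − λI)^k v = 0 for every generalised eigenvector v of λ).

  λ = -5: largest Jordan block has size 1, contributing (x + 5)
  λ = -1: largest Jordan block has size 2, contributing (x + 1)^2

So m_A(x) = (x + 1)^2*(x + 5) = x^3 + 7*x^2 + 11*x + 5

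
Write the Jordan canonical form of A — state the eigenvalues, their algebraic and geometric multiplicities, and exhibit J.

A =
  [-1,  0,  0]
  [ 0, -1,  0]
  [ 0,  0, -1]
J_1(-1) ⊕ J_1(-1) ⊕ J_1(-1)

The characteristic polynomial is
  det(x·I − A) = x^3 + 3*x^2 + 3*x + 1 = (x + 1)^3

Eigenvalues and multiplicities (the geometric multiplicity of λ is n − rank(A − λI), which equals the number of Jordan blocks for λ):
  λ = -1: algebraic multiplicity = 3, geometric multiplicity = 3

Determining the block sizes for each eigenvalue:
  λ = -1: gm = am = 3, so every block has size 1 → block sizes [1, 1, 1]

Assembling the blocks gives a Jordan form
J =
  [-1,  0,  0]
  [ 0, -1,  0]
  [ 0,  0, -1]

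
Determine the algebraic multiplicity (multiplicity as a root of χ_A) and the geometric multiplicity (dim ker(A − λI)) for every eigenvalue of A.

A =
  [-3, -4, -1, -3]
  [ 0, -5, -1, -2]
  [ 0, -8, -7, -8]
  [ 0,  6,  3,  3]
λ = -3: alg = 4, geom = 2

Step 1 — factor the characteristic polynomial to read off the algebraic multiplicities:
  χ_A(x) = (x + 3)^4

Step 2 — compute geometric multiplicities via the rank-nullity identity g(λ) = n − rank(A − λI):
  rank(A − (-3)·I) = 2, so dim ker(A − (-3)·I) = n − 2 = 2

Summary:
  λ = -3: algebraic multiplicity = 4, geometric multiplicity = 2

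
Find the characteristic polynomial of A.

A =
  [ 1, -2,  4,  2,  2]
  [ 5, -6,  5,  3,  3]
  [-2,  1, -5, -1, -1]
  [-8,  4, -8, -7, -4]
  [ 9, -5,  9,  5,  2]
x^5 + 15*x^4 + 90*x^3 + 270*x^2 + 405*x + 243

Expanding det(x·I − A) (e.g. by cofactor expansion or by noting that A is similar to its Jordan form J, which has the same characteristic polynomial as A) gives
  χ_A(x) = x^5 + 15*x^4 + 90*x^3 + 270*x^2 + 405*x + 243
which factors as (x + 3)^5. The eigenvalues (with algebraic multiplicities) are λ = -3 with multiplicity 5.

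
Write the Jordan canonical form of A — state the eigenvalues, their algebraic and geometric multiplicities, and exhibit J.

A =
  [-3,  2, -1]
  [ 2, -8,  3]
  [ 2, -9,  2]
J_3(-3)

The characteristic polynomial is
  det(x·I − A) = x^3 + 9*x^2 + 27*x + 27 = (x + 3)^3

Eigenvalues and multiplicities (the geometric multiplicity of λ is n − rank(A − λI), which equals the number of Jordan blocks for λ):
  λ = -3: algebraic multiplicity = 3, geometric multiplicity = 1

Determining the block sizes for each eigenvalue:
  λ = -3: one block (gm = 1), so the single block has size am = 3 → block sizes [3]

Assembling the blocks gives a Jordan form
J =
  [-3,  1,  0]
  [ 0, -3,  1]
  [ 0,  0, -3]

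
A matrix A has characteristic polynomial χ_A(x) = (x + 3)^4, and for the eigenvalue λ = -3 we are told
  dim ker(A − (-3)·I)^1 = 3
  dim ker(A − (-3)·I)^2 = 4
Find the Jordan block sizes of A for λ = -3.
Block sizes for λ = -3: [2, 1, 1]

From the dimensions of kernels of powers, the number of Jordan blocks of size at least j is d_j − d_{j−1} where d_j = dim ker(N^j) (with d_0 = 0). Computing the differences gives [3, 1].
The number of blocks of size exactly k is (#blocks of size ≥ k) − (#blocks of size ≥ k + 1), so the partition is: 2 block(s) of size 1, 1 block(s) of size 2.
In nonincreasing order the block sizes are [2, 1, 1].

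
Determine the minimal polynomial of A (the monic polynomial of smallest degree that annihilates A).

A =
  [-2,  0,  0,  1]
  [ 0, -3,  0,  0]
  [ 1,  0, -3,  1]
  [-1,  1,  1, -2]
x^3 + 7*x^2 + 16*x + 12

The characteristic polynomial is χ_A(x) = (x + 2)^2*(x + 3)^2, so the eigenvalues are known. The minimal polynomial is
  m_A(x) = Π_λ (x − λ)^{k_λ}
where k_λ is the size of the *largest* Jordan block for λ (equivalently, the smallest k with (A − λI)^k v = 0 for every generalised eigenvector v of λ).

  λ = -3: largest Jordan block has size 1, contributing (x + 3)
  λ = -2: largest Jordan block has size 2, contributing (x + 2)^2

So m_A(x) = (x + 2)^2*(x + 3) = x^3 + 7*x^2 + 16*x + 12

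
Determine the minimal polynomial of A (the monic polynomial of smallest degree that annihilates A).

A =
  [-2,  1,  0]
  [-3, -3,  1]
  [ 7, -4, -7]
x^3 + 12*x^2 + 48*x + 64

The characteristic polynomial is χ_A(x) = (x + 4)^3, so the eigenvalues are known. The minimal polynomial is
  m_A(x) = Π_λ (x − λ)^{k_λ}
where k_λ is the size of the *largest* Jordan block for λ (equivalently, the smallest k with (A − λI)^k v = 0 for every generalised eigenvector v of λ).

  λ = -4: largest Jordan block has size 3, contributing (x + 4)^3

So m_A(x) = (x + 4)^3 = x^3 + 12*x^2 + 48*x + 64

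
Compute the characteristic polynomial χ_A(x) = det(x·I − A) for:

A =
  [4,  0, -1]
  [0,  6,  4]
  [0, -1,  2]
x^3 - 12*x^2 + 48*x - 64

Expanding det(x·I − A) (e.g. by cofactor expansion or by noting that A is similar to its Jordan form J, which has the same characteristic polynomial as A) gives
  χ_A(x) = x^3 - 12*x^2 + 48*x - 64
which factors as (x - 4)^3. The eigenvalues (with algebraic multiplicities) are λ = 4 with multiplicity 3.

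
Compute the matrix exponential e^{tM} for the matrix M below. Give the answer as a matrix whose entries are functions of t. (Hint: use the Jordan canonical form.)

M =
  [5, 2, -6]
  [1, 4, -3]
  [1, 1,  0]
e^{tM} =
  [2*t*exp(3*t) + exp(3*t), 2*t*exp(3*t), -6*t*exp(3*t)]
  [t*exp(3*t), t*exp(3*t) + exp(3*t), -3*t*exp(3*t)]
  [t*exp(3*t), t*exp(3*t), -3*t*exp(3*t) + exp(3*t)]

Strategy: write M = P · J · P⁻¹ where J is a Jordan canonical form, so e^{tM} = P · e^{tJ} · P⁻¹, and e^{tJ} can be computed block-by-block.

M has Jordan form
J =
  [3, 1, 0]
  [0, 3, 0]
  [0, 0, 3]
(up to reordering of blocks).

Per-block formulas:
  For a 2×2 Jordan block J_2(3): exp(t · J_2(3)) = e^(3t)·(I + t·N), where N is the 2×2 nilpotent shift.
  For a 1×1 block at λ = 3: exp(t · [3]) = [e^(3t)].

After assembling e^{tJ} and conjugating by P, we get:

e^{tM} =
  [2*t*exp(3*t) + exp(3*t), 2*t*exp(3*t), -6*t*exp(3*t)]
  [t*exp(3*t), t*exp(3*t) + exp(3*t), -3*t*exp(3*t)]
  [t*exp(3*t), t*exp(3*t), -3*t*exp(3*t) + exp(3*t)]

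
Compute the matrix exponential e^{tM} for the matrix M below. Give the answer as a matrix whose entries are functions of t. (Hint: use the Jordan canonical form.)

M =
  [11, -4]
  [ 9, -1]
e^{tM} =
  [6*t*exp(5*t) + exp(5*t), -4*t*exp(5*t)]
  [9*t*exp(5*t), -6*t*exp(5*t) + exp(5*t)]

Strategy: write M = P · J · P⁻¹ where J is a Jordan canonical form, so e^{tM} = P · e^{tJ} · P⁻¹, and e^{tJ} can be computed block-by-block.

M has Jordan form
J =
  [5, 1]
  [0, 5]
(up to reordering of blocks).

Per-block formulas:
  For a 2×2 Jordan block J_2(5): exp(t · J_2(5)) = e^(5t)·(I + t·N), where N is the 2×2 nilpotent shift.

After assembling e^{tJ} and conjugating by P, we get:

e^{tM} =
  [6*t*exp(5*t) + exp(5*t), -4*t*exp(5*t)]
  [9*t*exp(5*t), -6*t*exp(5*t) + exp(5*t)]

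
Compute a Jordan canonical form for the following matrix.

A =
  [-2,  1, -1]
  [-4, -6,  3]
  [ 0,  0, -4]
J_3(-4)

The characteristic polynomial is
  det(x·I − A) = x^3 + 12*x^2 + 48*x + 64 = (x + 4)^3

Eigenvalues and multiplicities (the geometric multiplicity of λ is n − rank(A − λI), which equals the number of Jordan blocks for λ):
  λ = -4: algebraic multiplicity = 3, geometric multiplicity = 1

Determining the block sizes for each eigenvalue:
  λ = -4: one block (gm = 1), so the single block has size am = 3 → block sizes [3]

Assembling the blocks gives a Jordan form
J =
  [-4,  1,  0]
  [ 0, -4,  1]
  [ 0,  0, -4]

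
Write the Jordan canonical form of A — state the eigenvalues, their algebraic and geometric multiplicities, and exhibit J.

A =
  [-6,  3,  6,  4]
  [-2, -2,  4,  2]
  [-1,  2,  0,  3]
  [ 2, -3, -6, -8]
J_2(-4) ⊕ J_2(-4)

The characteristic polynomial is
  det(x·I − A) = x^4 + 16*x^3 + 96*x^2 + 256*x + 256 = (x + 4)^4

Eigenvalues and multiplicities (the geometric multiplicity of λ is n − rank(A − λI), which equals the number of Jordan blocks for λ):
  λ = -4: algebraic multiplicity = 4, geometric multiplicity = 2

Determining the block sizes for each eigenvalue:
  λ = -4: with am = 4 and gm = 2, the partition is not yet determined (e.g. several partitions of 4 into 2 parts exist). Let N = A − (-4)·I. Computing rank(N^1) = 2, rank(N^2) = 0; the number of blocks of size ≥ j is rank(N^{j−1}) − rank(N^j), giving [2, 2]. So we have 2 block(s) of size 2 → block sizes [2, 2]

Assembling the blocks gives a Jordan form
J =
  [-4,  1,  0,  0]
  [ 0, -4,  0,  0]
  [ 0,  0, -4,  1]
  [ 0,  0,  0, -4]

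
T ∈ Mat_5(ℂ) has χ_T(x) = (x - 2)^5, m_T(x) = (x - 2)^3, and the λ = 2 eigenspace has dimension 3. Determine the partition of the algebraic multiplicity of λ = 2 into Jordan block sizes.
Block sizes for λ = 2: [3, 1, 1]

Step 1 — from the characteristic polynomial, algebraic multiplicity of λ = 2 is 5. From dim ker(T − (2)·I) = 3, there are exactly 3 Jordan blocks for λ = 2.
Step 2 — from the minimal polynomial, the factor (x − 2)^3 tells us the largest block for λ = 2 has size 3.
Step 3 — with total size 5, 3 blocks, and largest block 3, the block sizes (in nonincreasing order) are [3, 1, 1].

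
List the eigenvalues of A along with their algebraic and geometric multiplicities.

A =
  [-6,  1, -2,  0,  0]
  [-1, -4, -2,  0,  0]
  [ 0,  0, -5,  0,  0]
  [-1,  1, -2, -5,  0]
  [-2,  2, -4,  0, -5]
λ = -5: alg = 5, geom = 4

Step 1 — factor the characteristic polynomial to read off the algebraic multiplicities:
  χ_A(x) = (x + 5)^5

Step 2 — compute geometric multiplicities via the rank-nullity identity g(λ) = n − rank(A − λI):
  rank(A − (-5)·I) = 1, so dim ker(A − (-5)·I) = n − 1 = 4

Summary:
  λ = -5: algebraic multiplicity = 5, geometric multiplicity = 4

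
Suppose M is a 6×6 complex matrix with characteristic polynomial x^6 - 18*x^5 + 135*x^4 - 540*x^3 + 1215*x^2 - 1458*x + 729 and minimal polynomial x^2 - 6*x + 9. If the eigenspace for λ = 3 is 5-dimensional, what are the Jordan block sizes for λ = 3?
Block sizes for λ = 3: [2, 1, 1, 1, 1]

Step 1 — from the characteristic polynomial, algebraic multiplicity of λ = 3 is 6. From dim ker(M − (3)·I) = 5, there are exactly 5 Jordan blocks for λ = 3.
Step 2 — from the minimal polynomial, the factor (x − 3)^2 tells us the largest block for λ = 3 has size 2.
Step 3 — with total size 6, 5 blocks, and largest block 2, the block sizes (in nonincreasing order) are [2, 1, 1, 1, 1].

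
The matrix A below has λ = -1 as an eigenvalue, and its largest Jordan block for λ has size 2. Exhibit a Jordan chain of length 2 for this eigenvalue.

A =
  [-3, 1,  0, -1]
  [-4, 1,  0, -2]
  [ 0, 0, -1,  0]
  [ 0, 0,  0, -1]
A Jordan chain for λ = -1 of length 2:
v_1 = (-2, -4, 0, 0)ᵀ
v_2 = (1, 0, 0, 0)ᵀ

Let N = A − (-1)·I. We want v_2 with N^2 v_2 = 0 but N^1 v_2 ≠ 0; then v_{j-1} := N · v_j for j = 2, …, 2.

Pick v_2 = (1, 0, 0, 0)ᵀ.
Then v_1 = N · v_2 = (-2, -4, 0, 0)ᵀ.

Sanity check: (A − (-1)·I) v_1 = (0, 0, 0, 0)ᵀ = 0. ✓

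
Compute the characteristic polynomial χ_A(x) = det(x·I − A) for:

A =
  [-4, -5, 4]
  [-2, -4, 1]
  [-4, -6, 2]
x^3 + 6*x^2 + 12*x + 8

Expanding det(x·I − A) (e.g. by cofactor expansion or by noting that A is similar to its Jordan form J, which has the same characteristic polynomial as A) gives
  χ_A(x) = x^3 + 6*x^2 + 12*x + 8
which factors as (x + 2)^3. The eigenvalues (with algebraic multiplicities) are λ = -2 with multiplicity 3.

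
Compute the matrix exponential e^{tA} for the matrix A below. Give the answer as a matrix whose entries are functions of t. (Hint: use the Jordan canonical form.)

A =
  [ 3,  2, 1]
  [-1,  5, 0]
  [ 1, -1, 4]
e^{tA} =
  [-t*exp(4*t) + exp(4*t), -t^2*exp(4*t)/2 + 2*t*exp(4*t), -t^2*exp(4*t)/2 + t*exp(4*t)]
  [-t*exp(4*t), -t^2*exp(4*t)/2 + t*exp(4*t) + exp(4*t), -t^2*exp(4*t)/2]
  [t*exp(4*t), t^2*exp(4*t)/2 - t*exp(4*t), t^2*exp(4*t)/2 + exp(4*t)]

Strategy: write A = P · J · P⁻¹ where J is a Jordan canonical form, so e^{tA} = P · e^{tJ} · P⁻¹, and e^{tJ} can be computed block-by-block.

A has Jordan form
J =
  [4, 1, 0]
  [0, 4, 1]
  [0, 0, 4]
(up to reordering of blocks).

Per-block formulas:
  For a 3×3 Jordan block J_3(4): exp(t · J_3(4)) = e^(4t)·(I + t·N + (t^2/2)·N^2), where N is the 3×3 nilpotent shift.

After assembling e^{tJ} and conjugating by P, we get:

e^{tA} =
  [-t*exp(4*t) + exp(4*t), -t^2*exp(4*t)/2 + 2*t*exp(4*t), -t^2*exp(4*t)/2 + t*exp(4*t)]
  [-t*exp(4*t), -t^2*exp(4*t)/2 + t*exp(4*t) + exp(4*t), -t^2*exp(4*t)/2]
  [t*exp(4*t), t^2*exp(4*t)/2 - t*exp(4*t), t^2*exp(4*t)/2 + exp(4*t)]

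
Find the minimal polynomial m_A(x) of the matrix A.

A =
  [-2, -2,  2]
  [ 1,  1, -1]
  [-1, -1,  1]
x^2

The characteristic polynomial is χ_A(x) = x^3, so the eigenvalues are known. The minimal polynomial is
  m_A(x) = Π_λ (x − λ)^{k_λ}
where k_λ is the size of the *largest* Jordan block for λ (equivalently, the smallest k with (A − λI)^k v = 0 for every generalised eigenvector v of λ).

  λ = 0: largest Jordan block has size 2, contributing (x − 0)^2

So m_A(x) = x^2 = x^2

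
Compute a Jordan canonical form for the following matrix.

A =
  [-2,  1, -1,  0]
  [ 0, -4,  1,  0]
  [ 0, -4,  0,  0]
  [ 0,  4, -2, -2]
J_3(-2) ⊕ J_1(-2)

The characteristic polynomial is
  det(x·I − A) = x^4 + 8*x^3 + 24*x^2 + 32*x + 16 = (x + 2)^4

Eigenvalues and multiplicities (the geometric multiplicity of λ is n − rank(A − λI), which equals the number of Jordan blocks for λ):
  λ = -2: algebraic multiplicity = 4, geometric multiplicity = 2

Determining the block sizes for each eigenvalue:
  λ = -2: with am = 4 and gm = 2, the partition is not yet determined (e.g. several partitions of 4 into 2 parts exist). Let N = A − (-2)·I. Computing rank(N^1) = 2, rank(N^2) = 1, rank(N^3) = 0; the number of blocks of size ≥ j is rank(N^{j−1}) − rank(N^j), giving [2, 1, 1]. So we have 1 block(s) of size 3, 1 block(s) of size 1 → block sizes [3, 1]

Assembling the blocks gives a Jordan form
J =
  [-2,  1,  0,  0]
  [ 0, -2,  1,  0]
  [ 0,  0, -2,  0]
  [ 0,  0,  0, -2]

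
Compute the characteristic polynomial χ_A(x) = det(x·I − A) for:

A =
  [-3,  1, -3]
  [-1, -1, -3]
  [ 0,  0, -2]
x^3 + 6*x^2 + 12*x + 8

Expanding det(x·I − A) (e.g. by cofactor expansion or by noting that A is similar to its Jordan form J, which has the same characteristic polynomial as A) gives
  χ_A(x) = x^3 + 6*x^2 + 12*x + 8
which factors as (x + 2)^3. The eigenvalues (with algebraic multiplicities) are λ = -2 with multiplicity 3.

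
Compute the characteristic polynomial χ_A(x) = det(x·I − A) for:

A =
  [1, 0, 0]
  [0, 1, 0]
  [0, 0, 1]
x^3 - 3*x^2 + 3*x - 1

Expanding det(x·I − A) (e.g. by cofactor expansion or by noting that A is similar to its Jordan form J, which has the same characteristic polynomial as A) gives
  χ_A(x) = x^3 - 3*x^2 + 3*x - 1
which factors as (x - 1)^3. The eigenvalues (with algebraic multiplicities) are λ = 1 with multiplicity 3.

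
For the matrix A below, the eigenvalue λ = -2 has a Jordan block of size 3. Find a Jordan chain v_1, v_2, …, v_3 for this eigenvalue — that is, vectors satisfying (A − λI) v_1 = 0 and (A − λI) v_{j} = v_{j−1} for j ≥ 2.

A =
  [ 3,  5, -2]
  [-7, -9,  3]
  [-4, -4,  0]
A Jordan chain for λ = -2 of length 3:
v_1 = (-2, 2, 0)ᵀ
v_2 = (5, -7, -4)ᵀ
v_3 = (1, 0, 0)ᵀ

Let N = A − (-2)·I. We want v_3 with N^3 v_3 = 0 but N^2 v_3 ≠ 0; then v_{j-1} := N · v_j for j = 3, …, 2.

Pick v_3 = (1, 0, 0)ᵀ.
Then v_2 = N · v_3 = (5, -7, -4)ᵀ.
Then v_1 = N · v_2 = (-2, 2, 0)ᵀ.

Sanity check: (A − (-2)·I) v_1 = (0, 0, 0)ᵀ = 0. ✓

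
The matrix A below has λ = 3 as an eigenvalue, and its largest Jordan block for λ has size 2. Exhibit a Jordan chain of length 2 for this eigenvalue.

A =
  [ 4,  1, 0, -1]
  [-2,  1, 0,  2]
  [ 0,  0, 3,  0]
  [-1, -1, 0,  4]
A Jordan chain for λ = 3 of length 2:
v_1 = (1, -2, 0, -1)ᵀ
v_2 = (1, 0, 0, 0)ᵀ

Let N = A − (3)·I. We want v_2 with N^2 v_2 = 0 but N^1 v_2 ≠ 0; then v_{j-1} := N · v_j for j = 2, …, 2.

Pick v_2 = (1, 0, 0, 0)ᵀ.
Then v_1 = N · v_2 = (1, -2, 0, -1)ᵀ.

Sanity check: (A − (3)·I) v_1 = (0, 0, 0, 0)ᵀ = 0. ✓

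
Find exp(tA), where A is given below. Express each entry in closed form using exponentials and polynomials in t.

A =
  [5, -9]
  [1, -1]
e^{tA} =
  [3*t*exp(2*t) + exp(2*t), -9*t*exp(2*t)]
  [t*exp(2*t), -3*t*exp(2*t) + exp(2*t)]

Strategy: write A = P · J · P⁻¹ where J is a Jordan canonical form, so e^{tA} = P · e^{tJ} · P⁻¹, and e^{tJ} can be computed block-by-block.

A has Jordan form
J =
  [2, 1]
  [0, 2]
(up to reordering of blocks).

Per-block formulas:
  For a 2×2 Jordan block J_2(2): exp(t · J_2(2)) = e^(2t)·(I + t·N), where N is the 2×2 nilpotent shift.

After assembling e^{tJ} and conjugating by P, we get:

e^{tA} =
  [3*t*exp(2*t) + exp(2*t), -9*t*exp(2*t)]
  [t*exp(2*t), -3*t*exp(2*t) + exp(2*t)]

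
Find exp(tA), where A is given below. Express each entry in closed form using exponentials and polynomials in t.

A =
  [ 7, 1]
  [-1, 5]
e^{tA} =
  [t*exp(6*t) + exp(6*t), t*exp(6*t)]
  [-t*exp(6*t), -t*exp(6*t) + exp(6*t)]

Strategy: write A = P · J · P⁻¹ where J is a Jordan canonical form, so e^{tA} = P · e^{tJ} · P⁻¹, and e^{tJ} can be computed block-by-block.

A has Jordan form
J =
  [6, 1]
  [0, 6]
(up to reordering of blocks).

Per-block formulas:
  For a 2×2 Jordan block J_2(6): exp(t · J_2(6)) = e^(6t)·(I + t·N), where N is the 2×2 nilpotent shift.

After assembling e^{tJ} and conjugating by P, we get:

e^{tA} =
  [t*exp(6*t) + exp(6*t), t*exp(6*t)]
  [-t*exp(6*t), -t*exp(6*t) + exp(6*t)]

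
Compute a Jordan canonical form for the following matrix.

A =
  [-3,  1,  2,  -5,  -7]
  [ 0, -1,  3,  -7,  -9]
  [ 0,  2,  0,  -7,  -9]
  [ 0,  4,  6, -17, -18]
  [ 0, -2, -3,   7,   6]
J_2(-3) ⊕ J_2(-3) ⊕ J_1(-3)

The characteristic polynomial is
  det(x·I − A) = x^5 + 15*x^4 + 90*x^3 + 270*x^2 + 405*x + 243 = (x + 3)^5

Eigenvalues and multiplicities (the geometric multiplicity of λ is n − rank(A − λI), which equals the number of Jordan blocks for λ):
  λ = -3: algebraic multiplicity = 5, geometric multiplicity = 3

Determining the block sizes for each eigenvalue:
  λ = -3: with am = 5 and gm = 3, the partition is not yet determined (e.g. several partitions of 5 into 3 parts exist). Let N = A − (-3)·I. Computing rank(N^1) = 2, rank(N^2) = 0; the number of blocks of size ≥ j is rank(N^{j−1}) − rank(N^j), giving [3, 2]. So we have 2 block(s) of size 2, 1 block(s) of size 1 → block sizes [2, 2, 1]

Assembling the blocks gives a Jordan form
J =
  [-3,  1,  0,  0,  0]
  [ 0, -3,  0,  0,  0]
  [ 0,  0, -3,  1,  0]
  [ 0,  0,  0, -3,  0]
  [ 0,  0,  0,  0, -3]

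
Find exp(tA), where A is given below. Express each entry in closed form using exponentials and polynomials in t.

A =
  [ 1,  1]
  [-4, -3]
e^{tA} =
  [2*t*exp(-t) + exp(-t), t*exp(-t)]
  [-4*t*exp(-t), -2*t*exp(-t) + exp(-t)]

Strategy: write A = P · J · P⁻¹ where J is a Jordan canonical form, so e^{tA} = P · e^{tJ} · P⁻¹, and e^{tJ} can be computed block-by-block.

A has Jordan form
J =
  [-1,  1]
  [ 0, -1]
(up to reordering of blocks).

Per-block formulas:
  For a 2×2 Jordan block J_2(-1): exp(t · J_2(-1)) = e^(-1t)·(I + t·N), where N is the 2×2 nilpotent shift.

After assembling e^{tJ} and conjugating by P, we get:

e^{tA} =
  [2*t*exp(-t) + exp(-t), t*exp(-t)]
  [-4*t*exp(-t), -2*t*exp(-t) + exp(-t)]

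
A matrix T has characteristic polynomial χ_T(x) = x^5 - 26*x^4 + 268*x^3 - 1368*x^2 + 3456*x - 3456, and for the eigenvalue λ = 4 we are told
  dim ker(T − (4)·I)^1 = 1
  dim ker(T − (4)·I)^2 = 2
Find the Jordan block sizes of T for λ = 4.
Block sizes for λ = 4: [2]

From the dimensions of kernels of powers, the number of Jordan blocks of size at least j is d_j − d_{j−1} where d_j = dim ker(N^j) (with d_0 = 0). Computing the differences gives [1, 1].
The number of blocks of size exactly k is (#blocks of size ≥ k) − (#blocks of size ≥ k + 1), so the partition is: 1 block(s) of size 2.
In nonincreasing order the block sizes are [2].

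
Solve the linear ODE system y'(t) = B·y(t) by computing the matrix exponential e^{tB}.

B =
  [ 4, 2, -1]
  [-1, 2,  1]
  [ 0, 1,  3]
e^{tB} =
  [-t^2*exp(3*t)/2 + t*exp(3*t) + exp(3*t), -t^2*exp(3*t)/2 + 2*t*exp(3*t), t^2*exp(3*t)/2 - t*exp(3*t)]
  [-t*exp(3*t), -t*exp(3*t) + exp(3*t), t*exp(3*t)]
  [-t^2*exp(3*t)/2, -t^2*exp(3*t)/2 + t*exp(3*t), t^2*exp(3*t)/2 + exp(3*t)]

Strategy: write B = P · J · P⁻¹ where J is a Jordan canonical form, so e^{tB} = P · e^{tJ} · P⁻¹, and e^{tJ} can be computed block-by-block.

B has Jordan form
J =
  [3, 1, 0]
  [0, 3, 1]
  [0, 0, 3]
(up to reordering of blocks).

Per-block formulas:
  For a 3×3 Jordan block J_3(3): exp(t · J_3(3)) = e^(3t)·(I + t·N + (t^2/2)·N^2), where N is the 3×3 nilpotent shift.

After assembling e^{tJ} and conjugating by P, we get:

e^{tB} =
  [-t^2*exp(3*t)/2 + t*exp(3*t) + exp(3*t), -t^2*exp(3*t)/2 + 2*t*exp(3*t), t^2*exp(3*t)/2 - t*exp(3*t)]
  [-t*exp(3*t), -t*exp(3*t) + exp(3*t), t*exp(3*t)]
  [-t^2*exp(3*t)/2, -t^2*exp(3*t)/2 + t*exp(3*t), t^2*exp(3*t)/2 + exp(3*t)]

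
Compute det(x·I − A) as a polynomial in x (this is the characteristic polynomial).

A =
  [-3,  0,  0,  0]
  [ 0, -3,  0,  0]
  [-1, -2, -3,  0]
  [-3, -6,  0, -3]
x^4 + 12*x^3 + 54*x^2 + 108*x + 81

Expanding det(x·I − A) (e.g. by cofactor expansion or by noting that A is similar to its Jordan form J, which has the same characteristic polynomial as A) gives
  χ_A(x) = x^4 + 12*x^3 + 54*x^2 + 108*x + 81
which factors as (x + 3)^4. The eigenvalues (with algebraic multiplicities) are λ = -3 with multiplicity 4.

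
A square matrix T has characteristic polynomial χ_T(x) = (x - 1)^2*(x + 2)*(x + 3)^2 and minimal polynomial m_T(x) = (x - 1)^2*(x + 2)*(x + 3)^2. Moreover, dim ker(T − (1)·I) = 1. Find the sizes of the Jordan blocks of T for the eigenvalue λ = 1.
Block sizes for λ = 1: [2]

Step 1 — from the characteristic polynomial, algebraic multiplicity of λ = 1 is 2. From dim ker(T − (1)·I) = 1, there are exactly 1 Jordan blocks for λ = 1.
Step 2 — from the minimal polynomial, the factor (x − 1)^2 tells us the largest block for λ = 1 has size 2.
Step 3 — with total size 2, 1 blocks, and largest block 2, the block sizes (in nonincreasing order) are [2].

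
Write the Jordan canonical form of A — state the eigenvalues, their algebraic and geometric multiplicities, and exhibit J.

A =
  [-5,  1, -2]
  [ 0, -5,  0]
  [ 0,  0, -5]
J_2(-5) ⊕ J_1(-5)

The characteristic polynomial is
  det(x·I − A) = x^3 + 15*x^2 + 75*x + 125 = (x + 5)^3

Eigenvalues and multiplicities (the geometric multiplicity of λ is n − rank(A − λI), which equals the number of Jordan blocks for λ):
  λ = -5: algebraic multiplicity = 3, geometric multiplicity = 2

Determining the block sizes for each eigenvalue:
  λ = -5: 2 blocks summing to 3 forces exactly one block of size 2 and the rest size 1 → block sizes [2, 1]

Assembling the blocks gives a Jordan form
J =
  [-5,  1,  0]
  [ 0, -5,  0]
  [ 0,  0, -5]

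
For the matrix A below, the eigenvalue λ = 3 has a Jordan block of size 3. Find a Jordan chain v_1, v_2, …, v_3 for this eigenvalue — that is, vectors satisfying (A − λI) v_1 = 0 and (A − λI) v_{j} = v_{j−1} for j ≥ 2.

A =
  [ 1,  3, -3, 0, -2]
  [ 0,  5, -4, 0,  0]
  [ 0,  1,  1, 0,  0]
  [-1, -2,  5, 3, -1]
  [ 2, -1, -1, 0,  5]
A Jordan chain for λ = 3 of length 3:
v_1 = (-1, 0, 0, -1, 1)ᵀ
v_2 = (3, 2, 1, -2, -1)ᵀ
v_3 = (0, 1, 0, 0, 0)ᵀ

Let N = A − (3)·I. We want v_3 with N^3 v_3 = 0 but N^2 v_3 ≠ 0; then v_{j-1} := N · v_j for j = 3, …, 2.

Pick v_3 = (0, 1, 0, 0, 0)ᵀ.
Then v_2 = N · v_3 = (3, 2, 1, -2, -1)ᵀ.
Then v_1 = N · v_2 = (-1, 0, 0, -1, 1)ᵀ.

Sanity check: (A − (3)·I) v_1 = (0, 0, 0, 0, 0)ᵀ = 0. ✓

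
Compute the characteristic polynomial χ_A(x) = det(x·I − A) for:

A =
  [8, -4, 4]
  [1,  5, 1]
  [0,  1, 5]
x^3 - 18*x^2 + 108*x - 216

Expanding det(x·I − A) (e.g. by cofactor expansion or by noting that A is similar to its Jordan form J, which has the same characteristic polynomial as A) gives
  χ_A(x) = x^3 - 18*x^2 + 108*x - 216
which factors as (x - 6)^3. The eigenvalues (with algebraic multiplicities) are λ = 6 with multiplicity 3.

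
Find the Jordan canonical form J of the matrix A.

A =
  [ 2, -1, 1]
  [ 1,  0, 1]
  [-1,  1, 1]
J_3(1)

The characteristic polynomial is
  det(x·I − A) = x^3 - 3*x^2 + 3*x - 1 = (x - 1)^3

Eigenvalues and multiplicities (the geometric multiplicity of λ is n − rank(A − λI), which equals the number of Jordan blocks for λ):
  λ = 1: algebraic multiplicity = 3, geometric multiplicity = 1

Determining the block sizes for each eigenvalue:
  λ = 1: one block (gm = 1), so the single block has size am = 3 → block sizes [3]

Assembling the blocks gives a Jordan form
J =
  [1, 1, 0]
  [0, 1, 1]
  [0, 0, 1]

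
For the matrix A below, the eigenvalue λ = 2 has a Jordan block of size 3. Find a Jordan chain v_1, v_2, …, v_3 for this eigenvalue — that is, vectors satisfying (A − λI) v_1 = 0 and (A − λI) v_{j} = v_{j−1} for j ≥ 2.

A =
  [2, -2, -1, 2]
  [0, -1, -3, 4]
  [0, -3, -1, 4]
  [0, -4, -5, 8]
A Jordan chain for λ = 2 of length 3:
v_1 = (1, 2, 2, 3)ᵀ
v_2 = (-2, -3, -3, -4)ᵀ
v_3 = (0, 1, 0, 0)ᵀ

Let N = A − (2)·I. We want v_3 with N^3 v_3 = 0 but N^2 v_3 ≠ 0; then v_{j-1} := N · v_j for j = 3, …, 2.

Pick v_3 = (0, 1, 0, 0)ᵀ.
Then v_2 = N · v_3 = (-2, -3, -3, -4)ᵀ.
Then v_1 = N · v_2 = (1, 2, 2, 3)ᵀ.

Sanity check: (A − (2)·I) v_1 = (0, 0, 0, 0)ᵀ = 0. ✓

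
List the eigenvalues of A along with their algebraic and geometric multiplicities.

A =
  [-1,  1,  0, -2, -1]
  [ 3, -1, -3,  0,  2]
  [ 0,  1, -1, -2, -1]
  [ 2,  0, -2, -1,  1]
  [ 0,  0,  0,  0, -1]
λ = -1: alg = 5, geom = 2

Step 1 — factor the characteristic polynomial to read off the algebraic multiplicities:
  χ_A(x) = (x + 1)^5

Step 2 — compute geometric multiplicities via the rank-nullity identity g(λ) = n − rank(A − λI):
  rank(A − (-1)·I) = 3, so dim ker(A − (-1)·I) = n − 3 = 2

Summary:
  λ = -1: algebraic multiplicity = 5, geometric multiplicity = 2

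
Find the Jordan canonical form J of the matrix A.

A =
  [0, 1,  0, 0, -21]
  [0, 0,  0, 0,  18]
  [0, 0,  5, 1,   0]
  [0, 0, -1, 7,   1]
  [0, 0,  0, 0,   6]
J_2(0) ⊕ J_3(6)

The characteristic polynomial is
  det(x·I − A) = x^5 - 18*x^4 + 108*x^3 - 216*x^2 = x^2*(x - 6)^3

Eigenvalues and multiplicities (the geometric multiplicity of λ is n − rank(A − λI), which equals the number of Jordan blocks for λ):
  λ = 0: algebraic multiplicity = 2, geometric multiplicity = 1
  λ = 6: algebraic multiplicity = 3, geometric multiplicity = 1

Determining the block sizes for each eigenvalue:
  λ = 0: one block (gm = 1), so the single block has size am = 2 → block sizes [2]
  λ = 6: one block (gm = 1), so the single block has size am = 3 → block sizes [3]

Assembling the blocks gives a Jordan form
J =
  [0, 1, 0, 0, 0]
  [0, 0, 0, 0, 0]
  [0, 0, 6, 1, 0]
  [0, 0, 0, 6, 1]
  [0, 0, 0, 0, 6]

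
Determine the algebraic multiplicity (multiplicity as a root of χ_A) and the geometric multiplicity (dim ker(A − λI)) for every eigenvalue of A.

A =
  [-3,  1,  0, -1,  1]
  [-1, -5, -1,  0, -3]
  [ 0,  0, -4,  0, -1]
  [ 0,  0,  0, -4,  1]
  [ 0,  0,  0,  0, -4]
λ = -4: alg = 5, geom = 2

Step 1 — factor the characteristic polynomial to read off the algebraic multiplicities:
  χ_A(x) = (x + 4)^5

Step 2 — compute geometric multiplicities via the rank-nullity identity g(λ) = n − rank(A − λI):
  rank(A − (-4)·I) = 3, so dim ker(A − (-4)·I) = n − 3 = 2

Summary:
  λ = -4: algebraic multiplicity = 5, geometric multiplicity = 2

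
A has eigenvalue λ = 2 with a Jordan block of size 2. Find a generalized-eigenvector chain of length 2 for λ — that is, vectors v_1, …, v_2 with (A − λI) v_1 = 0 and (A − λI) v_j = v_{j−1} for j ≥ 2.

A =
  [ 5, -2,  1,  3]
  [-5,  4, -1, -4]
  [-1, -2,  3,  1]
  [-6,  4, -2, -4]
A Jordan chain for λ = 2 of length 2:
v_1 = (3, -5, -1, -6)ᵀ
v_2 = (1, 0, 0, 0)ᵀ

Let N = A − (2)·I. We want v_2 with N^2 v_2 = 0 but N^1 v_2 ≠ 0; then v_{j-1} := N · v_j for j = 2, …, 2.

Pick v_2 = (1, 0, 0, 0)ᵀ.
Then v_1 = N · v_2 = (3, -5, -1, -6)ᵀ.

Sanity check: (A − (2)·I) v_1 = (0, 0, 0, 0)ᵀ = 0. ✓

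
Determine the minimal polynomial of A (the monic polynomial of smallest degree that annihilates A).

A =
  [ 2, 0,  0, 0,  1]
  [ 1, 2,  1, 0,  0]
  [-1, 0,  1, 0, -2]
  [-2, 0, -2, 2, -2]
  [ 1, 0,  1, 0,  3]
x^3 - 6*x^2 + 12*x - 8

The characteristic polynomial is χ_A(x) = (x - 2)^5, so the eigenvalues are known. The minimal polynomial is
  m_A(x) = Π_λ (x − λ)^{k_λ}
where k_λ is the size of the *largest* Jordan block for λ (equivalently, the smallest k with (A − λI)^k v = 0 for every generalised eigenvector v of λ).

  λ = 2: largest Jordan block has size 3, contributing (x − 2)^3

So m_A(x) = (x - 2)^3 = x^3 - 6*x^2 + 12*x - 8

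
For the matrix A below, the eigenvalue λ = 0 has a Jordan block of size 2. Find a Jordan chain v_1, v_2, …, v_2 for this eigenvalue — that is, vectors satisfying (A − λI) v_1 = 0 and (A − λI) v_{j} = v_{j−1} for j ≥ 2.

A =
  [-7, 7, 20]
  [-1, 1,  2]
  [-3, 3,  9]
A Jordan chain for λ = 0 of length 2:
v_1 = (-1, -1, 0)ᵀ
v_2 = (3, 0, 1)ᵀ

Let N = A − (0)·I. We want v_2 with N^2 v_2 = 0 but N^1 v_2 ≠ 0; then v_{j-1} := N · v_j for j = 2, …, 2.

Pick v_2 = (3, 0, 1)ᵀ.
Then v_1 = N · v_2 = (-1, -1, 0)ᵀ.

Sanity check: (A − (0)·I) v_1 = (0, 0, 0)ᵀ = 0. ✓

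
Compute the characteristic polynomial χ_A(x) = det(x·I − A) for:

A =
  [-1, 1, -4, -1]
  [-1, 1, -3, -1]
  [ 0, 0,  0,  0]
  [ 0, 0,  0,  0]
x^4

Expanding det(x·I − A) (e.g. by cofactor expansion or by noting that A is similar to its Jordan form J, which has the same characteristic polynomial as A) gives
  χ_A(x) = x^4
which factors as x^4. The eigenvalues (with algebraic multiplicities) are λ = 0 with multiplicity 4.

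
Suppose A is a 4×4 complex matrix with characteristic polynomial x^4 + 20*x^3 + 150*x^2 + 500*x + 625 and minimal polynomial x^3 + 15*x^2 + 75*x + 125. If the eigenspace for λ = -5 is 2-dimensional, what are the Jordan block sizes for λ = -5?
Block sizes for λ = -5: [3, 1]

Step 1 — from the characteristic polynomial, algebraic multiplicity of λ = -5 is 4. From dim ker(A − (-5)·I) = 2, there are exactly 2 Jordan blocks for λ = -5.
Step 2 — from the minimal polynomial, the factor (x + 5)^3 tells us the largest block for λ = -5 has size 3.
Step 3 — with total size 4, 2 blocks, and largest block 3, the block sizes (in nonincreasing order) are [3, 1].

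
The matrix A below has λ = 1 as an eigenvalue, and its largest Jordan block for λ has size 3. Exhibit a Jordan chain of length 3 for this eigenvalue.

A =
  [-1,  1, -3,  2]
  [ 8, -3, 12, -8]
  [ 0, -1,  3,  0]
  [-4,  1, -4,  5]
A Jordan chain for λ = 1 of length 3:
v_1 = (4, -16, -8, 0)ᵀ
v_2 = (-2, 8, 0, -4)ᵀ
v_3 = (1, 0, 0, 0)ᵀ

Let N = A − (1)·I. We want v_3 with N^3 v_3 = 0 but N^2 v_3 ≠ 0; then v_{j-1} := N · v_j for j = 3, …, 2.

Pick v_3 = (1, 0, 0, 0)ᵀ.
Then v_2 = N · v_3 = (-2, 8, 0, -4)ᵀ.
Then v_1 = N · v_2 = (4, -16, -8, 0)ᵀ.

Sanity check: (A − (1)·I) v_1 = (0, 0, 0, 0)ᵀ = 0. ✓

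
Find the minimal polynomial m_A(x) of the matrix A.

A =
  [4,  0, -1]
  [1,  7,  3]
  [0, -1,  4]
x^3 - 15*x^2 + 75*x - 125

The characteristic polynomial is χ_A(x) = (x - 5)^3, so the eigenvalues are known. The minimal polynomial is
  m_A(x) = Π_λ (x − λ)^{k_λ}
where k_λ is the size of the *largest* Jordan block for λ (equivalently, the smallest k with (A − λI)^k v = 0 for every generalised eigenvector v of λ).

  λ = 5: largest Jordan block has size 3, contributing (x − 5)^3

So m_A(x) = (x - 5)^3 = x^3 - 15*x^2 + 75*x - 125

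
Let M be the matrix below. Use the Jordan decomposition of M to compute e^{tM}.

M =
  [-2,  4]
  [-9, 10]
e^{tM} =
  [-6*t*exp(4*t) + exp(4*t), 4*t*exp(4*t)]
  [-9*t*exp(4*t), 6*t*exp(4*t) + exp(4*t)]

Strategy: write M = P · J · P⁻¹ where J is a Jordan canonical form, so e^{tM} = P · e^{tJ} · P⁻¹, and e^{tJ} can be computed block-by-block.

M has Jordan form
J =
  [4, 1]
  [0, 4]
(up to reordering of blocks).

Per-block formulas:
  For a 2×2 Jordan block J_2(4): exp(t · J_2(4)) = e^(4t)·(I + t·N), where N is the 2×2 nilpotent shift.

After assembling e^{tJ} and conjugating by P, we get:

e^{tM} =
  [-6*t*exp(4*t) + exp(4*t), 4*t*exp(4*t)]
  [-9*t*exp(4*t), 6*t*exp(4*t) + exp(4*t)]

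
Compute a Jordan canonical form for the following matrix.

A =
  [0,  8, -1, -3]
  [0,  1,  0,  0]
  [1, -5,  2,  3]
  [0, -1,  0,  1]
J_2(1) ⊕ J_2(1)

The characteristic polynomial is
  det(x·I − A) = x^4 - 4*x^3 + 6*x^2 - 4*x + 1 = (x - 1)^4

Eigenvalues and multiplicities (the geometric multiplicity of λ is n − rank(A − λI), which equals the number of Jordan blocks for λ):
  λ = 1: algebraic multiplicity = 4, geometric multiplicity = 2

Determining the block sizes for each eigenvalue:
  λ = 1: with am = 4 and gm = 2, the partition is not yet determined (e.g. several partitions of 4 into 2 parts exist). Let N = A − (1)·I. Computing rank(N^1) = 2, rank(N^2) = 0; the number of blocks of size ≥ j is rank(N^{j−1}) − rank(N^j), giving [2, 2]. So we have 2 block(s) of size 2 → block sizes [2, 2]

Assembling the blocks gives a Jordan form
J =
  [1, 1, 0, 0]
  [0, 1, 0, 0]
  [0, 0, 1, 1]
  [0, 0, 0, 1]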